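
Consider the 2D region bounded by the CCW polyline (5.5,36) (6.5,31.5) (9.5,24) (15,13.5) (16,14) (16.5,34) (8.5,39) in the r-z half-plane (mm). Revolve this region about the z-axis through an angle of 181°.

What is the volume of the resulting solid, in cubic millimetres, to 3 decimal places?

Profile (r,z), 7 vertices: (5.5,36) (6.5,31.5) (9.5,24) (15,13.5) (16,14) (16.5,34) (8.5,39)
edge 0: (5.5,36)→(6.5,31.5)  cross = 5.5·31.5 − 6.5·36 = -60.7500; (r_i+r_j)·cross = 12·-60.7500 = -729.0000
edge 1: (6.5,31.5)→(9.5,24)  cross = 6.5·24 − 9.5·31.5 = -143.2500; (r_i+r_j)·cross = 16·-143.2500 = -2292.0000
edge 2: (9.5,24)→(15,13.5)  cross = 9.5·13.5 − 15·24 = -231.7500; (r_i+r_j)·cross = 24.5·-231.7500 = -5677.8750
edge 3: (15,13.5)→(16,14)  cross = 15·14 − 16·13.5 = -6.0000; (r_i+r_j)·cross = 31·-6.0000 = -186.0000
edge 4: (16,14)→(16.5,34)  cross = 16·34 − 16.5·14 = 313.0000; (r_i+r_j)·cross = 32.5·313.0000 = 10172.5000
edge 5: (16.5,34)→(8.5,39)  cross = 16.5·39 − 8.5·34 = 354.5000; (r_i+r_j)·cross = 25·354.5000 = 8862.5000
edge 6: (8.5,39)→(5.5,36)  cross = 8.5·36 − 5.5·39 = 91.5000; (r_i+r_j)·cross = 14·91.5000 = 1281.0000
Σcross = 317.2500 → A = |Σcross|/2 = 158.6250 mm²
Σ(r_i+r_j)·cross = 11431.1250 → first moment M = |Σ|/6 = 1905.1875
R_c = M/A = 1905.1875/158.6250 = 12.0106 mm
θ = 181° = 3.159046 rad
V = θ·R_c·A = 3.159046·12.0106·158.6250 = 6018.575 mm³

Volume = 6018.575 mm³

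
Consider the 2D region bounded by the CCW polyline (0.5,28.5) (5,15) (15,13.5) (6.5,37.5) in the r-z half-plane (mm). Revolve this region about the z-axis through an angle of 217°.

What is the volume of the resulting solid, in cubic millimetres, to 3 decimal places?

Profile (r,z), 4 vertices: (0.5,28.5) (5,15) (15,13.5) (6.5,37.5)
edge 0: (0.5,28.5)→(5,15)  cross = 0.5·15 − 5·28.5 = -135.0000; (r_i+r_j)·cross = 5.5·-135.0000 = -742.5000
edge 1: (5,15)→(15,13.5)  cross = 5·13.5 − 15·15 = -157.5000; (r_i+r_j)·cross = 20·-157.5000 = -3150.0000
edge 2: (15,13.5)→(6.5,37.5)  cross = 15·37.5 − 6.5·13.5 = 474.7500; (r_i+r_j)·cross = 21.5·474.7500 = 10207.1250
edge 3: (6.5,37.5)→(0.5,28.5)  cross = 6.5·28.5 − 0.5·37.5 = 166.5000; (r_i+r_j)·cross = 7·166.5000 = 1165.5000
Σcross = 348.7500 → A = |Σcross|/2 = 174.3750 mm²
Σ(r_i+r_j)·cross = 7480.1250 → first moment M = |Σ|/6 = 1246.6875
R_c = M/A = 1246.6875/174.3750 = 7.1495 mm
θ = 217° = 3.787364 rad
V = θ·R_c·A = 3.787364·7.1495·174.3750 = 4721.660 mm³

Volume = 4721.660 mm³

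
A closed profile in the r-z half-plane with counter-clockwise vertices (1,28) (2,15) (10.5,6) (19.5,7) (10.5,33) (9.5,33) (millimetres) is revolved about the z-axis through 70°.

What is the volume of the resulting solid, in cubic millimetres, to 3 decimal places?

Profile (r,z), 6 vertices: (1,28) (2,15) (10.5,6) (19.5,7) (10.5,33) (9.5,33)
edge 0: (1,28)→(2,15)  cross = 1·15 − 2·28 = -41.0000; (r_i+r_j)·cross = 3·-41.0000 = -123.0000
edge 1: (2,15)→(10.5,6)  cross = 2·6 − 10.5·15 = -145.5000; (r_i+r_j)·cross = 12.5·-145.5000 = -1818.7500
edge 2: (10.5,6)→(19.5,7)  cross = 10.5·7 − 19.5·6 = -43.5000; (r_i+r_j)·cross = 30·-43.5000 = -1305.0000
edge 3: (19.5,7)→(10.5,33)  cross = 19.5·33 − 10.5·7 = 570.0000; (r_i+r_j)·cross = 30·570.0000 = 17100.0000
edge 4: (10.5,33)→(9.5,33)  cross = 10.5·33 − 9.5·33 = 33.0000; (r_i+r_j)·cross = 20·33.0000 = 660.0000
edge 5: (9.5,33)→(1,28)  cross = 9.5·28 − 1·33 = 233.0000; (r_i+r_j)·cross = 10.5·233.0000 = 2446.5000
Σcross = 606.0000 → A = |Σcross|/2 = 303.0000 mm²
Σ(r_i+r_j)·cross = 16959.7500 → first moment M = |Σ|/6 = 2826.6250
R_c = M/A = 2826.6250/303.0000 = 9.3288 mm
θ = 70° = 1.221730 rad
V = θ·R_c·A = 1.221730·9.3288·303.0000 = 3453.374 mm³

Volume = 3453.374 mm³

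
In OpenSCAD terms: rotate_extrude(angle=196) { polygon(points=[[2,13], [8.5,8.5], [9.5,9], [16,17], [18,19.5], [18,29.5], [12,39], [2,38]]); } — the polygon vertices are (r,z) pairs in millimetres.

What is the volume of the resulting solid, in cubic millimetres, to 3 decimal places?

Volume = 12317.324 mm³

Profile (r,z), 8 vertices: (2,13) (8.5,8.5) (9.5,9) (16,17) (18,19.5) (18,29.5) (12,39) (2,38)
edge 0: (2,13)→(8.5,8.5)  cross = 2·8.5 − 8.5·13 = -93.5000; (r_i+r_j)·cross = 10.5·-93.5000 = -981.7500
edge 1: (8.5,8.5)→(9.5,9)  cross = 8.5·9 − 9.5·8.5 = -4.2500; (r_i+r_j)·cross = 18·-4.2500 = -76.5000
edge 2: (9.5,9)→(16,17)  cross = 9.5·17 − 16·9 = 17.5000; (r_i+r_j)·cross = 25.5·17.5000 = 446.2500
edge 3: (16,17)→(18,19.5)  cross = 16·19.5 − 18·17 = 6.0000; (r_i+r_j)·cross = 34·6.0000 = 204.0000
edge 4: (18,19.5)→(18,29.5)  cross = 18·29.5 − 18·19.5 = 180.0000; (r_i+r_j)·cross = 36·180.0000 = 6480.0000
edge 5: (18,29.5)→(12,39)  cross = 18·39 − 12·29.5 = 348.0000; (r_i+r_j)·cross = 30·348.0000 = 10440.0000
edge 6: (12,39)→(2,38)  cross = 12·38 − 2·39 = 378.0000; (r_i+r_j)·cross = 14·378.0000 = 5292.0000
edge 7: (2,38)→(2,13)  cross = 2·13 − 2·38 = -50.0000; (r_i+r_j)·cross = 4·-50.0000 = -200.0000
Σcross = 781.7500 → A = |Σcross|/2 = 390.8750 mm²
Σ(r_i+r_j)·cross = 21604.0000 → first moment M = |Σ|/6 = 3600.6667
R_c = M/A = 3600.6667/390.8750 = 9.2118 mm
θ = 196° = 3.420845 rad
V = θ·R_c·A = 3.420845·9.2118·390.8750 = 12317.324 mm³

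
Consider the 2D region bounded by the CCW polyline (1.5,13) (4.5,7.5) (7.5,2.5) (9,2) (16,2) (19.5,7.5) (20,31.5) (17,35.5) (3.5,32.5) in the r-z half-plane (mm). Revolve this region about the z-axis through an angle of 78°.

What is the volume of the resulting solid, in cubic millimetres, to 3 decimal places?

Volume = 7971.992 mm³

Profile (r,z), 9 vertices: (1.5,13) (4.5,7.5) (7.5,2.5) (9,2) (16,2) (19.5,7.5) (20,31.5) (17,35.5) (3.5,32.5)
edge 0: (1.5,13)→(4.5,7.5)  cross = 1.5·7.5 − 4.5·13 = -47.2500; (r_i+r_j)·cross = 6·-47.2500 = -283.5000
edge 1: (4.5,7.5)→(7.5,2.5)  cross = 4.5·2.5 − 7.5·7.5 = -45.0000; (r_i+r_j)·cross = 12·-45.0000 = -540.0000
edge 2: (7.5,2.5)→(9,2)  cross = 7.5·2 − 9·2.5 = -7.5000; (r_i+r_j)·cross = 16.5·-7.5000 = -123.7500
edge 3: (9,2)→(16,2)  cross = 9·2 − 16·2 = -14.0000; (r_i+r_j)·cross = 25·-14.0000 = -350.0000
edge 4: (16,2)→(19.5,7.5)  cross = 16·7.5 − 19.5·2 = 81.0000; (r_i+r_j)·cross = 35.5·81.0000 = 2875.5000
edge 5: (19.5,7.5)→(20,31.5)  cross = 19.5·31.5 − 20·7.5 = 464.2500; (r_i+r_j)·cross = 39.5·464.2500 = 18337.8750
edge 6: (20,31.5)→(17,35.5)  cross = 20·35.5 − 17·31.5 = 174.5000; (r_i+r_j)·cross = 37·174.5000 = 6456.5000
edge 7: (17,35.5)→(3.5,32.5)  cross = 17·32.5 − 3.5·35.5 = 428.2500; (r_i+r_j)·cross = 20.5·428.2500 = 8779.1250
edge 8: (3.5,32.5)→(1.5,13)  cross = 3.5·13 − 1.5·32.5 = -3.2500; (r_i+r_j)·cross = 5·-3.2500 = -16.2500
Σcross = 1031.0000 → A = |Σcross|/2 = 515.5000 mm²
Σ(r_i+r_j)·cross = 35135.5000 → first moment M = |Σ|/6 = 5855.9167
R_c = M/A = 5855.9167/515.5000 = 11.3597 mm
θ = 78° = 1.361357 rad
V = θ·R_c·A = 1.361357·11.3597·515.5000 = 7971.992 mm³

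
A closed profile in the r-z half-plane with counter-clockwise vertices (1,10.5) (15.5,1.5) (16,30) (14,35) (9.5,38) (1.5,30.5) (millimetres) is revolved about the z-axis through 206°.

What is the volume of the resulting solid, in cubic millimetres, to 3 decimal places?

Volume = 13568.059 mm³

Profile (r,z), 6 vertices: (1,10.5) (15.5,1.5) (16,30) (14,35) (9.5,38) (1.5,30.5)
edge 0: (1,10.5)→(15.5,1.5)  cross = 1·1.5 − 15.5·10.5 = -161.2500; (r_i+r_j)·cross = 16.5·-161.2500 = -2660.6250
edge 1: (15.5,1.5)→(16,30)  cross = 15.5·30 − 16·1.5 = 441.0000; (r_i+r_j)·cross = 31.5·441.0000 = 13891.5000
edge 2: (16,30)→(14,35)  cross = 16·35 − 14·30 = 140.0000; (r_i+r_j)·cross = 30·140.0000 = 4200.0000
edge 3: (14,35)→(9.5,38)  cross = 14·38 − 9.5·35 = 199.5000; (r_i+r_j)·cross = 23.5·199.5000 = 4688.2500
edge 4: (9.5,38)→(1.5,30.5)  cross = 9.5·30.5 − 1.5·38 = 232.7500; (r_i+r_j)·cross = 11·232.7500 = 2560.2500
edge 5: (1.5,30.5)→(1,10.5)  cross = 1.5·10.5 − 1·30.5 = -14.7500; (r_i+r_j)·cross = 2.5·-14.7500 = -36.8750
Σcross = 837.2500 → A = |Σcross|/2 = 418.6250 mm²
Σ(r_i+r_j)·cross = 22642.5000 → first moment M = |Σ|/6 = 3773.7500
R_c = M/A = 3773.7500/418.6250 = 9.0146 mm
θ = 206° = 3.595378 rad
V = θ·R_c·A = 3.595378·9.0146·418.6250 = 13568.059 mm³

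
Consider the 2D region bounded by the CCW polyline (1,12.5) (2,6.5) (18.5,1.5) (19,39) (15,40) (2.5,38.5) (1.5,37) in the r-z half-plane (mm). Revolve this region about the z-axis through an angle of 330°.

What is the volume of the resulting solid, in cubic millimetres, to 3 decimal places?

Volume = 36408.266 mm³

Profile (r,z), 7 vertices: (1,12.5) (2,6.5) (18.5,1.5) (19,39) (15,40) (2.5,38.5) (1.5,37)
edge 0: (1,12.5)→(2,6.5)  cross = 1·6.5 − 2·12.5 = -18.5000; (r_i+r_j)·cross = 3·-18.5000 = -55.5000
edge 1: (2,6.5)→(18.5,1.5)  cross = 2·1.5 − 18.5·6.5 = -117.2500; (r_i+r_j)·cross = 20.5·-117.2500 = -2403.6250
edge 2: (18.5,1.5)→(19,39)  cross = 18.5·39 − 19·1.5 = 693.0000; (r_i+r_j)·cross = 37.5·693.0000 = 25987.5000
edge 3: (19,39)→(15,40)  cross = 19·40 − 15·39 = 175.0000; (r_i+r_j)·cross = 34·175.0000 = 5950.0000
edge 4: (15,40)→(2.5,38.5)  cross = 15·38.5 − 2.5·40 = 477.5000; (r_i+r_j)·cross = 17.5·477.5000 = 8356.2500
edge 5: (2.5,38.5)→(1.5,37)  cross = 2.5·37 − 1.5·38.5 = 34.7500; (r_i+r_j)·cross = 4·34.7500 = 139.0000
edge 6: (1.5,37)→(1,12.5)  cross = 1.5·12.5 − 1·37 = -18.2500; (r_i+r_j)·cross = 2.5·-18.2500 = -45.6250
Σcross = 1226.2500 → A = |Σcross|/2 = 613.1250 mm²
Σ(r_i+r_j)·cross = 37928.0000 → first moment M = |Σ|/6 = 6321.3333
R_c = M/A = 6321.3333/613.1250 = 10.3100 mm
θ = 330° = 5.759587 rad
V = θ·R_c·A = 5.759587·10.3100·613.1250 = 36408.266 mm³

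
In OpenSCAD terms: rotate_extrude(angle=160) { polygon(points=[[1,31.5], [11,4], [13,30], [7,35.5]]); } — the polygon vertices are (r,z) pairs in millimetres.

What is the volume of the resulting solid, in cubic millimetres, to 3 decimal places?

Profile (r,z), 4 vertices: (1,31.5) (11,4) (13,30) (7,35.5)
edge 0: (1,31.5)→(11,4)  cross = 1·4 − 11·31.5 = -342.5000; (r_i+r_j)·cross = 12·-342.5000 = -4110.0000
edge 1: (11,4)→(13,30)  cross = 11·30 − 13·4 = 278.0000; (r_i+r_j)·cross = 24·278.0000 = 6672.0000
edge 2: (13,30)→(7,35.5)  cross = 13·35.5 − 7·30 = 251.5000; (r_i+r_j)·cross = 20·251.5000 = 5030.0000
edge 3: (7,35.5)→(1,31.5)  cross = 7·31.5 − 1·35.5 = 185.0000; (r_i+r_j)·cross = 8·185.0000 = 1480.0000
Σcross = 372.0000 → A = |Σcross|/2 = 186.0000 mm²
Σ(r_i+r_j)·cross = 9072.0000 → first moment M = |Σ|/6 = 1512.0000
R_c = M/A = 1512.0000/186.0000 = 8.1290 mm
θ = 160° = 2.792527 rad
V = θ·R_c·A = 2.792527·8.1290·186.0000 = 4222.301 mm³

Volume = 4222.301 mm³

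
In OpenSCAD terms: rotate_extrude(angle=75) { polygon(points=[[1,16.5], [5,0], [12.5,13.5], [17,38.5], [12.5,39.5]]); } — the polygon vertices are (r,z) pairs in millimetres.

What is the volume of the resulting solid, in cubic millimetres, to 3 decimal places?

Volume = 3485.504 mm³

Profile (r,z), 5 vertices: (1,16.5) (5,0) (12.5,13.5) (17,38.5) (12.5,39.5)
edge 0: (1,16.5)→(5,0)  cross = 1·0 − 5·16.5 = -82.5000; (r_i+r_j)·cross = 6·-82.5000 = -495.0000
edge 1: (5,0)→(12.5,13.5)  cross = 5·13.5 − 12.5·0 = 67.5000; (r_i+r_j)·cross = 17.5·67.5000 = 1181.2500
edge 2: (12.5,13.5)→(17,38.5)  cross = 12.5·38.5 − 17·13.5 = 251.7500; (r_i+r_j)·cross = 29.5·251.7500 = 7426.6250
edge 3: (17,38.5)→(12.5,39.5)  cross = 17·39.5 − 12.5·38.5 = 190.2500; (r_i+r_j)·cross = 29.5·190.2500 = 5612.3750
edge 4: (12.5,39.5)→(1,16.5)  cross = 12.5·16.5 − 1·39.5 = 166.7500; (r_i+r_j)·cross = 13.5·166.7500 = 2251.1250
Σcross = 593.7500 → A = |Σcross|/2 = 296.8750 mm²
Σ(r_i+r_j)·cross = 15976.3750 → first moment M = |Σ|/6 = 2662.7292
R_c = M/A = 2662.7292/296.8750 = 8.9692 mm
θ = 75° = 1.308997 rad
V = θ·R_c·A = 1.308997·8.9692·296.8750 = 3485.504 mm³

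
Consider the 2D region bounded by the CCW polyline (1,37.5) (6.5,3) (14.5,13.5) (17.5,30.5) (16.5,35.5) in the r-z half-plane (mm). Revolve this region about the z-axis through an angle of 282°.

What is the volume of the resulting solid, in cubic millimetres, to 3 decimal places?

Profile (r,z), 5 vertices: (1,37.5) (6.5,3) (14.5,13.5) (17.5,30.5) (16.5,35.5)
edge 0: (1,37.5)→(6.5,3)  cross = 1·3 − 6.5·37.5 = -240.7500; (r_i+r_j)·cross = 7.5·-240.7500 = -1805.6250
edge 1: (6.5,3)→(14.5,13.5)  cross = 6.5·13.5 − 14.5·3 = 44.2500; (r_i+r_j)·cross = 21·44.2500 = 929.2500
edge 2: (14.5,13.5)→(17.5,30.5)  cross = 14.5·30.5 − 17.5·13.5 = 206.0000; (r_i+r_j)·cross = 32·206.0000 = 6592.0000
edge 3: (17.5,30.5)→(16.5,35.5)  cross = 17.5·35.5 − 16.5·30.5 = 118.0000; (r_i+r_j)·cross = 34·118.0000 = 4012.0000
edge 4: (16.5,35.5)→(1,37.5)  cross = 16.5·37.5 − 1·35.5 = 583.2500; (r_i+r_j)·cross = 17.5·583.2500 = 10206.8750
Σcross = 710.7500 → A = |Σcross|/2 = 355.3750 mm²
Σ(r_i+r_j)·cross = 19934.5000 → first moment M = |Σ|/6 = 3322.4167
R_c = M/A = 3322.4167/355.3750 = 9.3490 mm
θ = 282° = 4.921828 rad
V = θ·R_c·A = 4.921828·9.3490·355.3750 = 16352.365 mm³

Volume = 16352.365 mm³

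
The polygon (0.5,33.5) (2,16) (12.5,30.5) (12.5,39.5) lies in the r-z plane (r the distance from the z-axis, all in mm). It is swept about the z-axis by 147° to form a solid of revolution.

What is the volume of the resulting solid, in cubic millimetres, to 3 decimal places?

Profile (r,z), 4 vertices: (0.5,33.5) (2,16) (12.5,30.5) (12.5,39.5)
edge 0: (0.5,33.5)→(2,16)  cross = 0.5·16 − 2·33.5 = -59.0000; (r_i+r_j)·cross = 2.5·-59.0000 = -147.5000
edge 1: (2,16)→(12.5,30.5)  cross = 2·30.5 − 12.5·16 = -139.0000; (r_i+r_j)·cross = 14.5·-139.0000 = -2015.5000
edge 2: (12.5,30.5)→(12.5,39.5)  cross = 12.5·39.5 − 12.5·30.5 = 112.5000; (r_i+r_j)·cross = 25·112.5000 = 2812.5000
edge 3: (12.5,39.5)→(0.5,33.5)  cross = 12.5·33.5 − 0.5·39.5 = 399.0000; (r_i+r_j)·cross = 13·399.0000 = 5187.0000
Σcross = 313.5000 → A = |Σcross|/2 = 156.7500 mm²
Σ(r_i+r_j)·cross = 5836.5000 → first moment M = |Σ|/6 = 972.7500
R_c = M/A = 972.7500/156.7500 = 6.2057 mm
θ = 147° = 2.565634 rad
V = θ·R_c·A = 2.565634·6.2057·156.7500 = 2495.720 mm³

Volume = 2495.720 mm³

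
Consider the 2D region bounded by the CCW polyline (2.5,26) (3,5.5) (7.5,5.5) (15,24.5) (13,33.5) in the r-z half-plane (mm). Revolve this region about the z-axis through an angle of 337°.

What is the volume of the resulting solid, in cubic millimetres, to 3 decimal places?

Profile (r,z), 5 vertices: (2.5,26) (3,5.5) (7.5,5.5) (15,24.5) (13,33.5)
edge 0: (2.5,26)→(3,5.5)  cross = 2.5·5.5 − 3·26 = -64.2500; (r_i+r_j)·cross = 5.5·-64.2500 = -353.3750
edge 1: (3,5.5)→(7.5,5.5)  cross = 3·5.5 − 7.5·5.5 = -24.7500; (r_i+r_j)·cross = 10.5·-24.7500 = -259.8750
edge 2: (7.5,5.5)→(15,24.5)  cross = 7.5·24.5 − 15·5.5 = 101.2500; (r_i+r_j)·cross = 22.5·101.2500 = 2278.1250
edge 3: (15,24.5)→(13,33.5)  cross = 15·33.5 − 13·24.5 = 184.0000; (r_i+r_j)·cross = 28·184.0000 = 5152.0000
edge 4: (13,33.5)→(2.5,26)  cross = 13·26 − 2.5·33.5 = 254.2500; (r_i+r_j)·cross = 15.5·254.2500 = 3940.8750
Σcross = 450.5000 → A = |Σcross|/2 = 225.2500 mm²
Σ(r_i+r_j)·cross = 10757.7500 → first moment M = |Σ|/6 = 1792.9583
R_c = M/A = 1792.9583/225.2500 = 7.9599 mm
θ = 337° = 5.881760 rad
V = θ·R_c·A = 5.881760·7.9599·225.2500 = 10545.750 mm³

Volume = 10545.750 mm³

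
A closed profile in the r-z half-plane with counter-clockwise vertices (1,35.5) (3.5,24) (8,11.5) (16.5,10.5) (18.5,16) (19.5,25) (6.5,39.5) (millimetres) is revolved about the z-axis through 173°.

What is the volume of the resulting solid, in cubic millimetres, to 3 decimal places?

Volume = 10371.203 mm³

Profile (r,z), 7 vertices: (1,35.5) (3.5,24) (8,11.5) (16.5,10.5) (18.5,16) (19.5,25) (6.5,39.5)
edge 0: (1,35.5)→(3.5,24)  cross = 1·24 − 3.5·35.5 = -100.2500; (r_i+r_j)·cross = 4.5·-100.2500 = -451.1250
edge 1: (3.5,24)→(8,11.5)  cross = 3.5·11.5 − 8·24 = -151.7500; (r_i+r_j)·cross = 11.5·-151.7500 = -1745.1250
edge 2: (8,11.5)→(16.5,10.5)  cross = 8·10.5 − 16.5·11.5 = -105.7500; (r_i+r_j)·cross = 24.5·-105.7500 = -2590.8750
edge 3: (16.5,10.5)→(18.5,16)  cross = 16.5·16 − 18.5·10.5 = 69.7500; (r_i+r_j)·cross = 35·69.7500 = 2441.2500
edge 4: (18.5,16)→(19.5,25)  cross = 18.5·25 − 19.5·16 = 150.5000; (r_i+r_j)·cross = 38·150.5000 = 5719.0000
edge 5: (19.5,25)→(6.5,39.5)  cross = 19.5·39.5 − 6.5·25 = 607.7500; (r_i+r_j)·cross = 26·607.7500 = 15801.5000
edge 6: (6.5,39.5)→(1,35.5)  cross = 6.5·35.5 − 1·39.5 = 191.2500; (r_i+r_j)·cross = 7.5·191.2500 = 1434.3750
Σcross = 661.5000 → A = |Σcross|/2 = 330.7500 mm²
Σ(r_i+r_j)·cross = 20609.0000 → first moment M = |Σ|/6 = 3434.8333
R_c = M/A = 3434.8333/330.7500 = 10.3850 mm
θ = 173° = 3.019420 rad
V = θ·R_c·A = 3.019420·10.3850·330.7500 = 10371.203 mm³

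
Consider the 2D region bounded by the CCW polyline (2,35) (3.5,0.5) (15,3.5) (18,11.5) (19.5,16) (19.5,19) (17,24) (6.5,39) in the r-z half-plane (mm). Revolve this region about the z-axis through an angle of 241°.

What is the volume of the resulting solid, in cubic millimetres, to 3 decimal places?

Profile (r,z), 8 vertices: (2,35) (3.5,0.5) (15,3.5) (18,11.5) (19.5,16) (19.5,19) (17,24) (6.5,39)
edge 0: (2,35)→(3.5,0.5)  cross = 2·0.5 − 3.5·35 = -121.5000; (r_i+r_j)·cross = 5.5·-121.5000 = -668.2500
edge 1: (3.5,0.5)→(15,3.5)  cross = 3.5·3.5 − 15·0.5 = 4.7500; (r_i+r_j)·cross = 18.5·4.7500 = 87.8750
edge 2: (15,3.5)→(18,11.5)  cross = 15·11.5 − 18·3.5 = 109.5000; (r_i+r_j)·cross = 33·109.5000 = 3613.5000
edge 3: (18,11.5)→(19.5,16)  cross = 18·16 − 19.5·11.5 = 63.7500; (r_i+r_j)·cross = 37.5·63.7500 = 2390.6250
edge 4: (19.5,16)→(19.5,19)  cross = 19.5·19 − 19.5·16 = 58.5000; (r_i+r_j)·cross = 39·58.5000 = 2281.5000
edge 5: (19.5,19)→(17,24)  cross = 19.5·24 − 17·19 = 145.0000; (r_i+r_j)·cross = 36.5·145.0000 = 5292.5000
edge 6: (17,24)→(6.5,39)  cross = 17·39 − 6.5·24 = 507.0000; (r_i+r_j)·cross = 23.5·507.0000 = 11914.5000
edge 7: (6.5,39)→(2,35)  cross = 6.5·35 − 2·39 = 149.5000; (r_i+r_j)·cross = 8.5·149.5000 = 1270.7500
Σcross = 916.5000 → A = |Σcross|/2 = 458.2500 mm²
Σ(r_i+r_j)·cross = 26183.0000 → first moment M = |Σ|/6 = 4363.8333
R_c = M/A = 4363.8333/458.2500 = 9.5228 mm
θ = 241° = 4.206243 rad
V = θ·R_c·A = 4.206243·9.5228·458.2500 = 18355.346 mm³

Volume = 18355.346 mm³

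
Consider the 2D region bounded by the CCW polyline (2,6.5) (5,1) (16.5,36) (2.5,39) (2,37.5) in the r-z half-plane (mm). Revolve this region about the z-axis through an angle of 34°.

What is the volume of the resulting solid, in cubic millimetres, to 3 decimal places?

Profile (r,z), 5 vertices: (2,6.5) (5,1) (16.5,36) (2.5,39) (2,37.5)
edge 0: (2,6.5)→(5,1)  cross = 2·1 − 5·6.5 = -30.5000; (r_i+r_j)·cross = 7·-30.5000 = -213.5000
edge 1: (5,1)→(16.5,36)  cross = 5·36 − 16.5·1 = 163.5000; (r_i+r_j)·cross = 21.5·163.5000 = 3515.2500
edge 2: (16.5,36)→(2.5,39)  cross = 16.5·39 − 2.5·36 = 553.5000; (r_i+r_j)·cross = 19·553.5000 = 10516.5000
edge 3: (2.5,39)→(2,37.5)  cross = 2.5·37.5 − 2·39 = 15.7500; (r_i+r_j)·cross = 4.5·15.7500 = 70.8750
edge 4: (2,37.5)→(2,6.5)  cross = 2·6.5 − 2·37.5 = -62.0000; (r_i+r_j)·cross = 4·-62.0000 = -248.0000
Σcross = 640.2500 → A = |Σcross|/2 = 320.1250 mm²
Σ(r_i+r_j)·cross = 13641.1250 → first moment M = |Σ|/6 = 2273.5208
R_c = M/A = 2273.5208/320.1250 = 7.1020 mm
θ = 34° = 0.593412 rad
V = θ·R_c·A = 0.593412·7.1020·320.1250 = 1349.134 mm³

Volume = 1349.134 mm³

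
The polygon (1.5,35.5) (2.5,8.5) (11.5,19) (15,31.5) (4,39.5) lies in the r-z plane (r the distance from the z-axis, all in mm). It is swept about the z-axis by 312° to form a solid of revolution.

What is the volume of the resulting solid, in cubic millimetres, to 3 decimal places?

Volume = 9400.849 mm³

Profile (r,z), 5 vertices: (1.5,35.5) (2.5,8.5) (11.5,19) (15,31.5) (4,39.5)
edge 0: (1.5,35.5)→(2.5,8.5)  cross = 1.5·8.5 − 2.5·35.5 = -76.0000; (r_i+r_j)·cross = 4·-76.0000 = -304.0000
edge 1: (2.5,8.5)→(11.5,19)  cross = 2.5·19 − 11.5·8.5 = -50.2500; (r_i+r_j)·cross = 14·-50.2500 = -703.5000
edge 2: (11.5,19)→(15,31.5)  cross = 11.5·31.5 − 15·19 = 77.2500; (r_i+r_j)·cross = 26.5·77.2500 = 2047.1250
edge 3: (15,31.5)→(4,39.5)  cross = 15·39.5 − 4·31.5 = 466.5000; (r_i+r_j)·cross = 19·466.5000 = 8863.5000
edge 4: (4,39.5)→(1.5,35.5)  cross = 4·35.5 − 1.5·39.5 = 82.7500; (r_i+r_j)·cross = 5.5·82.7500 = 455.1250
Σcross = 500.2500 → A = |Σcross|/2 = 250.1250 mm²
Σ(r_i+r_j)·cross = 10358.2500 → first moment M = |Σ|/6 = 1726.3750
R_c = M/A = 1726.3750/250.1250 = 6.9020 mm
θ = 312° = 5.445427 rad
V = θ·R_c·A = 5.445427·6.9020·250.1250 = 9400.849 mm³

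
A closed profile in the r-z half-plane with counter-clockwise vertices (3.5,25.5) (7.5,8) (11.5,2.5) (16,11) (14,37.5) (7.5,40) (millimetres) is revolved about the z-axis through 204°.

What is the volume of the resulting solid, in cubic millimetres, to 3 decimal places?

Volume = 11350.858 mm³

Profile (r,z), 6 vertices: (3.5,25.5) (7.5,8) (11.5,2.5) (16,11) (14,37.5) (7.5,40)
edge 0: (3.5,25.5)→(7.5,8)  cross = 3.5·8 − 7.5·25.5 = -163.2500; (r_i+r_j)·cross = 11·-163.2500 = -1795.7500
edge 1: (7.5,8)→(11.5,2.5)  cross = 7.5·2.5 − 11.5·8 = -73.2500; (r_i+r_j)·cross = 19·-73.2500 = -1391.7500
edge 2: (11.5,2.5)→(16,11)  cross = 11.5·11 − 16·2.5 = 86.5000; (r_i+r_j)·cross = 27.5·86.5000 = 2378.7500
edge 3: (16,11)→(14,37.5)  cross = 16·37.5 − 14·11 = 446.0000; (r_i+r_j)·cross = 30·446.0000 = 13380.0000
edge 4: (14,37.5)→(7.5,40)  cross = 14·40 − 7.5·37.5 = 278.7500; (r_i+r_j)·cross = 21.5·278.7500 = 5993.1250
edge 5: (7.5,40)→(3.5,25.5)  cross = 7.5·25.5 − 3.5·40 = 51.2500; (r_i+r_j)·cross = 11·51.2500 = 563.7500
Σcross = 626.0000 → A = |Σcross|/2 = 313.0000 mm²
Σ(r_i+r_j)·cross = 19128.1250 → first moment M = |Σ|/6 = 3188.0208
R_c = M/A = 3188.0208/313.0000 = 10.1854 mm
θ = 204° = 3.560472 rad
V = θ·R_c·A = 3.560472·10.1854·313.0000 = 11350.858 mm³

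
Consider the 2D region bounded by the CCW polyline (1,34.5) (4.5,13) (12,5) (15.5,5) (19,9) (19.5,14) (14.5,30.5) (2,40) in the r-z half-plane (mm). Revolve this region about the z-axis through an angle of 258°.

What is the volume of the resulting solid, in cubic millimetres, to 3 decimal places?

Profile (r,z), 8 vertices: (1,34.5) (4.5,13) (12,5) (15.5,5) (19,9) (19.5,14) (14.5,30.5) (2,40)
edge 0: (1,34.5)→(4.5,13)  cross = 1·13 − 4.5·34.5 = -142.2500; (r_i+r_j)·cross = 5.5·-142.2500 = -782.3750
edge 1: (4.5,13)→(12,5)  cross = 4.5·5 − 12·13 = -133.5000; (r_i+r_j)·cross = 16.5·-133.5000 = -2202.7500
edge 2: (12,5)→(15.5,5)  cross = 12·5 − 15.5·5 = -17.5000; (r_i+r_j)·cross = 27.5·-17.5000 = -481.2500
edge 3: (15.5,5)→(19,9)  cross = 15.5·9 − 19·5 = 44.5000; (r_i+r_j)·cross = 34.5·44.5000 = 1535.2500
edge 4: (19,9)→(19.5,14)  cross = 19·14 − 19.5·9 = 90.5000; (r_i+r_j)·cross = 38.5·90.5000 = 3484.2500
edge 5: (19.5,14)→(14.5,30.5)  cross = 19.5·30.5 − 14.5·14 = 391.7500; (r_i+r_j)·cross = 34·391.7500 = 13319.5000
edge 6: (14.5,30.5)→(2,40)  cross = 14.5·40 − 2·30.5 = 519.0000; (r_i+r_j)·cross = 16.5·519.0000 = 8563.5000
edge 7: (2,40)→(1,34.5)  cross = 2·34.5 − 1·40 = 29.0000; (r_i+r_j)·cross = 3·29.0000 = 87.0000
Σcross = 781.5000 → A = |Σcross|/2 = 390.7500 mm²
Σ(r_i+r_j)·cross = 23523.1250 → first moment M = |Σ|/6 = 3920.5208
R_c = M/A = 3920.5208/390.7500 = 10.0333 mm
θ = 258° = 4.502949 rad
V = θ·R_c·A = 4.502949·10.0333·390.7500 = 17653.907 mm³

Volume = 17653.907 mm³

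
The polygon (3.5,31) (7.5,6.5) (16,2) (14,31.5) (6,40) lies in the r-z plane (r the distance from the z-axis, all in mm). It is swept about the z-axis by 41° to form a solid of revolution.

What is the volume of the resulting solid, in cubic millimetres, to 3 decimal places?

Volume = 2115.538 mm³

Profile (r,z), 5 vertices: (3.5,31) (7.5,6.5) (16,2) (14,31.5) (6,40)
edge 0: (3.5,31)→(7.5,6.5)  cross = 3.5·6.5 − 7.5·31 = -209.7500; (r_i+r_j)·cross = 11·-209.7500 = -2307.2500
edge 1: (7.5,6.5)→(16,2)  cross = 7.5·2 − 16·6.5 = -89.0000; (r_i+r_j)·cross = 23.5·-89.0000 = -2091.5000
edge 2: (16,2)→(14,31.5)  cross = 16·31.5 − 14·2 = 476.0000; (r_i+r_j)·cross = 30·476.0000 = 14280.0000
edge 3: (14,31.5)→(6,40)  cross = 14·40 − 6·31.5 = 371.0000; (r_i+r_j)·cross = 20·371.0000 = 7420.0000
edge 4: (6,40)→(3.5,31)  cross = 6·31 − 3.5·40 = 46.0000; (r_i+r_j)·cross = 9.5·46.0000 = 437.0000
Σcross = 594.2500 → A = |Σcross|/2 = 297.1250 mm²
Σ(r_i+r_j)·cross = 17738.2500 → first moment M = |Σ|/6 = 2956.3750
R_c = M/A = 2956.3750/297.1250 = 9.9499 mm
θ = 41° = 0.715585 rad
V = θ·R_c·A = 0.715585·9.9499·297.1250 = 2115.538 mm³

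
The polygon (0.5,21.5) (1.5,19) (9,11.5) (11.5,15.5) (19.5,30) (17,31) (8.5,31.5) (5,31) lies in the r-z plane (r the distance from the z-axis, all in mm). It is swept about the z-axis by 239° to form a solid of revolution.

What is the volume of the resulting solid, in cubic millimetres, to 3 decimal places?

Profile (r,z), 8 vertices: (0.5,21.5) (1.5,19) (9,11.5) (11.5,15.5) (19.5,30) (17,31) (8.5,31.5) (5,31)
edge 0: (0.5,21.5)→(1.5,19)  cross = 0.5·19 − 1.5·21.5 = -22.7500; (r_i+r_j)·cross = 2·-22.7500 = -45.5000
edge 1: (1.5,19)→(9,11.5)  cross = 1.5·11.5 − 9·19 = -153.7500; (r_i+r_j)·cross = 10.5·-153.7500 = -1614.3750
edge 2: (9,11.5)→(11.5,15.5)  cross = 9·15.5 − 11.5·11.5 = 7.2500; (r_i+r_j)·cross = 20.5·7.2500 = 148.6250
edge 3: (11.5,15.5)→(19.5,30)  cross = 11.5·30 − 19.5·15.5 = 42.7500; (r_i+r_j)·cross = 31·42.7500 = 1325.2500
edge 4: (19.5,30)→(17,31)  cross = 19.5·31 − 17·30 = 94.5000; (r_i+r_j)·cross = 36.5·94.5000 = 3449.2500
edge 5: (17,31)→(8.5,31.5)  cross = 17·31.5 − 8.5·31 = 272.0000; (r_i+r_j)·cross = 25.5·272.0000 = 6936.0000
edge 6: (8.5,31.5)→(5,31)  cross = 8.5·31 − 5·31.5 = 106.0000; (r_i+r_j)·cross = 13.5·106.0000 = 1431.0000
edge 7: (5,31)→(0.5,21.5)  cross = 5·21.5 − 0.5·31 = 92.0000; (r_i+r_j)·cross = 5.5·92.0000 = 506.0000
Σcross = 438.0000 → A = |Σcross|/2 = 219.0000 mm²
Σ(r_i+r_j)·cross = 12136.2500 → first moment M = |Σ|/6 = 2022.7083
R_c = M/A = 2022.7083/219.0000 = 9.2361 mm
θ = 239° = 4.171337 rad
V = θ·R_c·A = 4.171337·9.2361·219.0000 = 8437.398 mm³

Volume = 8437.398 mm³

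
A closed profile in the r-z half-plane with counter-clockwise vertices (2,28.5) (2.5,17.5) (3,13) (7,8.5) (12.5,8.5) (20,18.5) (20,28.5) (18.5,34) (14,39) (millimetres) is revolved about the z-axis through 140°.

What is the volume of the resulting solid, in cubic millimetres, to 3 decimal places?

Profile (r,z), 9 vertices: (2,28.5) (2.5,17.5) (3,13) (7,8.5) (12.5,8.5) (20,18.5) (20,28.5) (18.5,34) (14,39)
edge 0: (2,28.5)→(2.5,17.5)  cross = 2·17.5 − 2.5·28.5 = -36.2500; (r_i+r_j)·cross = 4.5·-36.2500 = -163.1250
edge 1: (2.5,17.5)→(3,13)  cross = 2.5·13 − 3·17.5 = -20.0000; (r_i+r_j)·cross = 5.5·-20.0000 = -110.0000
edge 2: (3,13)→(7,8.5)  cross = 3·8.5 − 7·13 = -65.5000; (r_i+r_j)·cross = 10·-65.5000 = -655.0000
edge 3: (7,8.5)→(12.5,8.5)  cross = 7·8.5 − 12.5·8.5 = -46.7500; (r_i+r_j)·cross = 19.5·-46.7500 = -911.6250
edge 4: (12.5,8.5)→(20,18.5)  cross = 12.5·18.5 − 20·8.5 = 61.2500; (r_i+r_j)·cross = 32.5·61.2500 = 1990.6250
edge 5: (20,18.5)→(20,28.5)  cross = 20·28.5 − 20·18.5 = 200.0000; (r_i+r_j)·cross = 40·200.0000 = 8000.0000
edge 6: (20,28.5)→(18.5,34)  cross = 20·34 − 18.5·28.5 = 152.7500; (r_i+r_j)·cross = 38.5·152.7500 = 5880.8750
edge 7: (18.5,34)→(14,39)  cross = 18.5·39 − 14·34 = 245.5000; (r_i+r_j)·cross = 32.5·245.5000 = 7978.7500
edge 8: (14,39)→(2,28.5)  cross = 14·28.5 − 2·39 = 321.0000; (r_i+r_j)·cross = 16·321.0000 = 5136.0000
Σcross = 812.0000 → A = |Σcross|/2 = 406.0000 mm²
Σ(r_i+r_j)·cross = 27146.5000 → first moment M = |Σ|/6 = 4524.4167
R_c = M/A = 4524.4167/406.0000 = 11.1439 mm
θ = 140° = 2.443461 rad
V = θ·R_c·A = 2.443461·11.1439·406.0000 = 11055.235 mm³

Volume = 11055.235 mm³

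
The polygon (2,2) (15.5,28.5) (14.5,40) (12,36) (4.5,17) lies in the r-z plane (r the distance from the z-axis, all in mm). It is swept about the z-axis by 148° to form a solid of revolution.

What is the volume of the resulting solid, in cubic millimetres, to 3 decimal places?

Volume = 3573.701 mm³

Profile (r,z), 5 vertices: (2,2) (15.5,28.5) (14.5,40) (12,36) (4.5,17)
edge 0: (2,2)→(15.5,28.5)  cross = 2·28.5 − 15.5·2 = 26.0000; (r_i+r_j)·cross = 17.5·26.0000 = 455.0000
edge 1: (15.5,28.5)→(14.5,40)  cross = 15.5·40 − 14.5·28.5 = 206.7500; (r_i+r_j)·cross = 30·206.7500 = 6202.5000
edge 2: (14.5,40)→(12,36)  cross = 14.5·36 − 12·40 = 42.0000; (r_i+r_j)·cross = 26.5·42.0000 = 1113.0000
edge 3: (12,36)→(4.5,17)  cross = 12·17 − 4.5·36 = 42.0000; (r_i+r_j)·cross = 16.5·42.0000 = 693.0000
edge 4: (4.5,17)→(2,2)  cross = 4.5·2 − 2·17 = -25.0000; (r_i+r_j)·cross = 6.5·-25.0000 = -162.5000
Σcross = 291.7500 → A = |Σcross|/2 = 145.8750 mm²
Σ(r_i+r_j)·cross = 8301.0000 → first moment M = |Σ|/6 = 1383.5000
R_c = M/A = 1383.5000/145.8750 = 9.4841 mm
θ = 148° = 2.583087 rad
V = θ·R_c·A = 2.583087·9.4841·145.8750 = 3573.701 mm³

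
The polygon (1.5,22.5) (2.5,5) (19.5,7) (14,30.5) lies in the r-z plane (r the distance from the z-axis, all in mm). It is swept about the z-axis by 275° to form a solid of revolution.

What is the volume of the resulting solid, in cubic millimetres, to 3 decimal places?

Profile (r,z), 4 vertices: (1.5,22.5) (2.5,5) (19.5,7) (14,30.5)
edge 0: (1.5,22.5)→(2.5,5)  cross = 1.5·5 − 2.5·22.5 = -48.7500; (r_i+r_j)·cross = 4·-48.7500 = -195.0000
edge 1: (2.5,5)→(19.5,7)  cross = 2.5·7 − 19.5·5 = -80.0000; (r_i+r_j)·cross = 22·-80.0000 = -1760.0000
edge 2: (19.5,7)→(14,30.5)  cross = 19.5·30.5 − 14·7 = 496.7500; (r_i+r_j)·cross = 33.5·496.7500 = 16641.1250
edge 3: (14,30.5)→(1.5,22.5)  cross = 14·22.5 − 1.5·30.5 = 269.2500; (r_i+r_j)·cross = 15.5·269.2500 = 4173.3750
Σcross = 637.2500 → A = |Σcross|/2 = 318.6250 mm²
Σ(r_i+r_j)·cross = 18859.5000 → first moment M = |Σ|/6 = 3143.2500
R_c = M/A = 3143.2500/318.6250 = 9.8650 mm
θ = 275° = 4.799655 rad
V = θ·R_c·A = 4.799655·9.8650·318.6250 = 15086.517 mm³

Volume = 15086.517 mm³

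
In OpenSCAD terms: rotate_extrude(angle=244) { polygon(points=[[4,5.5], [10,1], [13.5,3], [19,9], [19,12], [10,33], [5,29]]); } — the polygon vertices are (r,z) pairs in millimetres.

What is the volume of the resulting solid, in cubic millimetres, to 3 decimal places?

Profile (r,z), 7 vertices: (4,5.5) (10,1) (13.5,3) (19,9) (19,12) (10,33) (5,29)
edge 0: (4,5.5)→(10,1)  cross = 4·1 − 10·5.5 = -51.0000; (r_i+r_j)·cross = 14·-51.0000 = -714.0000
edge 1: (10,1)→(13.5,3)  cross = 10·3 − 13.5·1 = 16.5000; (r_i+r_j)·cross = 23.5·16.5000 = 387.7500
edge 2: (13.5,3)→(19,9)  cross = 13.5·9 − 19·3 = 64.5000; (r_i+r_j)·cross = 32.5·64.5000 = 2096.2500
edge 3: (19,9)→(19,12)  cross = 19·12 − 19·9 = 57.0000; (r_i+r_j)·cross = 38·57.0000 = 2166.0000
edge 4: (19,12)→(10,33)  cross = 19·33 − 10·12 = 507.0000; (r_i+r_j)·cross = 29·507.0000 = 14703.0000
edge 5: (10,33)→(5,29)  cross = 10·29 − 5·33 = 125.0000; (r_i+r_j)·cross = 15·125.0000 = 1875.0000
edge 6: (5,29)→(4,5.5)  cross = 5·5.5 − 4·29 = -88.5000; (r_i+r_j)·cross = 9·-88.5000 = -796.5000
Σcross = 630.5000 → A = |Σcross|/2 = 315.2500 mm²
Σ(r_i+r_j)·cross = 19717.5000 → first moment M = |Σ|/6 = 3286.2500
R_c = M/A = 3286.2500/315.2500 = 10.4243 mm
θ = 244° = 4.258603 rad
V = θ·R_c·A = 4.258603·10.4243·315.2500 = 13994.835 mm³

Volume = 13994.835 mm³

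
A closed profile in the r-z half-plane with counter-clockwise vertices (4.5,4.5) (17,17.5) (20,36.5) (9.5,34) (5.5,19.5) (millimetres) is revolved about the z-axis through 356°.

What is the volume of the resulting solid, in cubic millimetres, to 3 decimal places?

Profile (r,z), 5 vertices: (4.5,4.5) (17,17.5) (20,36.5) (9.5,34) (5.5,19.5)
edge 0: (4.5,4.5)→(17,17.5)  cross = 4.5·17.5 − 17·4.5 = 2.2500; (r_i+r_j)·cross = 21.5·2.2500 = 48.3750
edge 1: (17,17.5)→(20,36.5)  cross = 17·36.5 − 20·17.5 = 270.5000; (r_i+r_j)·cross = 37·270.5000 = 10008.5000
edge 2: (20,36.5)→(9.5,34)  cross = 20·34 − 9.5·36.5 = 333.2500; (r_i+r_j)·cross = 29.5·333.2500 = 9830.8750
edge 3: (9.5,34)→(5.5,19.5)  cross = 9.5·19.5 − 5.5·34 = -1.7500; (r_i+r_j)·cross = 15·-1.7500 = -26.2500
edge 4: (5.5,19.5)→(4.5,4.5)  cross = 5.5·4.5 − 4.5·19.5 = -63.0000; (r_i+r_j)·cross = 10·-63.0000 = -630.0000
Σcross = 541.2500 → A = |Σcross|/2 = 270.6250 mm²
Σ(r_i+r_j)·cross = 19231.5000 → first moment M = |Σ|/6 = 3205.2500
R_c = M/A = 3205.2500/270.6250 = 11.8439 mm
θ = 356° = 6.213372 rad
V = θ·R_c·A = 6.213372·11.8439·270.6250 = 19915.411 mm³

Volume = 19915.411 mm³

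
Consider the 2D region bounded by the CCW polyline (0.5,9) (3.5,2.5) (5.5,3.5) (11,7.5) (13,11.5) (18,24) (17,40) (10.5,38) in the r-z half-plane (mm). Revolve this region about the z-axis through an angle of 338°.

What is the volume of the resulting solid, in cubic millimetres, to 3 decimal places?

Volume = 21460.722 mm³

Profile (r,z), 8 vertices: (0.5,9) (3.5,2.5) (5.5,3.5) (11,7.5) (13,11.5) (18,24) (17,40) (10.5,38)
edge 0: (0.5,9)→(3.5,2.5)  cross = 0.5·2.5 − 3.5·9 = -30.2500; (r_i+r_j)·cross = 4·-30.2500 = -121.0000
edge 1: (3.5,2.5)→(5.5,3.5)  cross = 3.5·3.5 − 5.5·2.5 = -1.5000; (r_i+r_j)·cross = 9·-1.5000 = -13.5000
edge 2: (5.5,3.5)→(11,7.5)  cross = 5.5·7.5 − 11·3.5 = 2.7500; (r_i+r_j)·cross = 16.5·2.7500 = 45.3750
edge 3: (11,7.5)→(13,11.5)  cross = 11·11.5 − 13·7.5 = 29.0000; (r_i+r_j)·cross = 24·29.0000 = 696.0000
edge 4: (13,11.5)→(18,24)  cross = 13·24 − 18·11.5 = 105.0000; (r_i+r_j)·cross = 31·105.0000 = 3255.0000
edge 5: (18,24)→(17,40)  cross = 18·40 − 17·24 = 312.0000; (r_i+r_j)·cross = 35·312.0000 = 10920.0000
edge 6: (17,40)→(10.5,38)  cross = 17·38 − 10.5·40 = 226.0000; (r_i+r_j)·cross = 27.5·226.0000 = 6215.0000
edge 7: (10.5,38)→(0.5,9)  cross = 10.5·9 − 0.5·38 = 75.5000; (r_i+r_j)·cross = 11·75.5000 = 830.5000
Σcross = 718.5000 → A = |Σcross|/2 = 359.2500 mm²
Σ(r_i+r_j)·cross = 21827.3750 → first moment M = |Σ|/6 = 3637.8958
R_c = M/A = 3637.8958/359.2500 = 10.1264 mm
θ = 338° = 5.899213 rad
V = θ·R_c·A = 5.899213·10.1264·359.2500 = 21460.722 mm³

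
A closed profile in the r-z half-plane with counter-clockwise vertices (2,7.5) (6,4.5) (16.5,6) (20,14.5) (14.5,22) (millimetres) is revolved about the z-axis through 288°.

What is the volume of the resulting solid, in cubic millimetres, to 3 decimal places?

Volume = 10219.601 mm³

Profile (r,z), 5 vertices: (2,7.5) (6,4.5) (16.5,6) (20,14.5) (14.5,22)
edge 0: (2,7.5)→(6,4.5)  cross = 2·4.5 − 6·7.5 = -36.0000; (r_i+r_j)·cross = 8·-36.0000 = -288.0000
edge 1: (6,4.5)→(16.5,6)  cross = 6·6 − 16.5·4.5 = -38.2500; (r_i+r_j)·cross = 22.5·-38.2500 = -860.6250
edge 2: (16.5,6)→(20,14.5)  cross = 16.5·14.5 − 20·6 = 119.2500; (r_i+r_j)·cross = 36.5·119.2500 = 4352.6250
edge 3: (20,14.5)→(14.5,22)  cross = 20·22 − 14.5·14.5 = 229.7500; (r_i+r_j)·cross = 34.5·229.7500 = 7926.3750
edge 4: (14.5,22)→(2,7.5)  cross = 14.5·7.5 − 2·22 = 64.7500; (r_i+r_j)·cross = 16.5·64.7500 = 1068.3750
Σcross = 339.5000 → A = |Σcross|/2 = 169.7500 mm²
Σ(r_i+r_j)·cross = 12198.7500 → first moment M = |Σ|/6 = 2033.1250
R_c = M/A = 2033.1250/169.7500 = 11.9772 mm
θ = 288° = 5.026548 rad
V = θ·R_c·A = 5.026548·11.9772·169.7500 = 10219.601 mm³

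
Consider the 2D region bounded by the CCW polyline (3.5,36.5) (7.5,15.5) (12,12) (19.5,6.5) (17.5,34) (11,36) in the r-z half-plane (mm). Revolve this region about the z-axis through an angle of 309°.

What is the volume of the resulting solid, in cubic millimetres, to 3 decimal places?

Volume = 20145.354 mm³

Profile (r,z), 6 vertices: (3.5,36.5) (7.5,15.5) (12,12) (19.5,6.5) (17.5,34) (11,36)
edge 0: (3.5,36.5)→(7.5,15.5)  cross = 3.5·15.5 − 7.5·36.5 = -219.5000; (r_i+r_j)·cross = 11·-219.5000 = -2414.5000
edge 1: (7.5,15.5)→(12,12)  cross = 7.5·12 − 12·15.5 = -96.0000; (r_i+r_j)·cross = 19.5·-96.0000 = -1872.0000
edge 2: (12,12)→(19.5,6.5)  cross = 12·6.5 − 19.5·12 = -156.0000; (r_i+r_j)·cross = 31.5·-156.0000 = -4914.0000
edge 3: (19.5,6.5)→(17.5,34)  cross = 19.5·34 − 17.5·6.5 = 549.2500; (r_i+r_j)·cross = 37·549.2500 = 20322.2500
edge 4: (17.5,34)→(11,36)  cross = 17.5·36 − 11·34 = 256.0000; (r_i+r_j)·cross = 28.5·256.0000 = 7296.0000
edge 5: (11,36)→(3.5,36.5)  cross = 11·36.5 − 3.5·36 = 275.5000; (r_i+r_j)·cross = 14.5·275.5000 = 3994.7500
Σcross = 609.2500 → A = |Σcross|/2 = 304.6250 mm²
Σ(r_i+r_j)·cross = 22412.5000 → first moment M = |Σ|/6 = 3735.4167
R_c = M/A = 3735.4167/304.6250 = 12.2623 mm
θ = 309° = 5.393067 rad
V = θ·R_c·A = 5.393067·12.2623·304.6250 = 20145.354 mm³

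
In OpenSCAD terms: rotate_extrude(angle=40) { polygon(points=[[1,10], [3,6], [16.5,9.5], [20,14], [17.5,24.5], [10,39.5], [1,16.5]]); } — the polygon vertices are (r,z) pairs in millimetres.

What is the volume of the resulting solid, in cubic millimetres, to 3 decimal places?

Volume = 2659.024 mm³

Profile (r,z), 7 vertices: (1,10) (3,6) (16.5,9.5) (20,14) (17.5,24.5) (10,39.5) (1,16.5)
edge 0: (1,10)→(3,6)  cross = 1·6 − 3·10 = -24.0000; (r_i+r_j)·cross = 4·-24.0000 = -96.0000
edge 1: (3,6)→(16.5,9.5)  cross = 3·9.5 − 16.5·6 = -70.5000; (r_i+r_j)·cross = 19.5·-70.5000 = -1374.7500
edge 2: (16.5,9.5)→(20,14)  cross = 16.5·14 − 20·9.5 = 41.0000; (r_i+r_j)·cross = 36.5·41.0000 = 1496.5000
edge 3: (20,14)→(17.5,24.5)  cross = 20·24.5 − 17.5·14 = 245.0000; (r_i+r_j)·cross = 37.5·245.0000 = 9187.5000
edge 4: (17.5,24.5)→(10,39.5)  cross = 17.5·39.5 − 10·24.5 = 446.2500; (r_i+r_j)·cross = 27.5·446.2500 = 12271.8750
edge 5: (10,39.5)→(1,16.5)  cross = 10·16.5 − 1·39.5 = 125.5000; (r_i+r_j)·cross = 11·125.5000 = 1380.5000
edge 6: (1,16.5)→(1,10)  cross = 1·10 − 1·16.5 = -6.5000; (r_i+r_j)·cross = 2·-6.5000 = -13.0000
Σcross = 756.7500 → A = |Σcross|/2 = 378.3750 mm²
Σ(r_i+r_j)·cross = 22852.6250 → first moment M = |Σ|/6 = 3808.7708
R_c = M/A = 3808.7708/378.3750 = 10.0661 mm
θ = 40° = 0.698132 rad
V = θ·R_c·A = 0.698132·10.0661·378.3750 = 2659.024 mm³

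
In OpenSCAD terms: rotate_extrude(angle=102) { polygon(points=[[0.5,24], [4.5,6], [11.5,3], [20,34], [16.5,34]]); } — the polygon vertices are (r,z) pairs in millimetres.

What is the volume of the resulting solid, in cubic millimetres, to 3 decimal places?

Profile (r,z), 5 vertices: (0.5,24) (4.5,6) (11.5,3) (20,34) (16.5,34)
edge 0: (0.5,24)→(4.5,6)  cross = 0.5·6 − 4.5·24 = -105.0000; (r_i+r_j)·cross = 5·-105.0000 = -525.0000
edge 1: (4.5,6)→(11.5,3)  cross = 4.5·3 − 11.5·6 = -55.5000; (r_i+r_j)·cross = 16·-55.5000 = -888.0000
edge 2: (11.5,3)→(20,34)  cross = 11.5·34 − 20·3 = 331.0000; (r_i+r_j)·cross = 31.5·331.0000 = 10426.5000
edge 3: (20,34)→(16.5,34)  cross = 20·34 − 16.5·34 = 119.0000; (r_i+r_j)·cross = 36.5·119.0000 = 4343.5000
edge 4: (16.5,34)→(0.5,24)  cross = 16.5·24 − 0.5·34 = 379.0000; (r_i+r_j)·cross = 17·379.0000 = 6443.0000
Σcross = 668.5000 → A = |Σcross|/2 = 334.2500 mm²
Σ(r_i+r_j)·cross = 19800.0000 → first moment M = |Σ|/6 = 3300.0000
R_c = M/A = 3300.0000/334.2500 = 9.8728 mm
θ = 102° = 1.780236 rad
V = θ·R_c·A = 1.780236·9.8728·334.2500 = 5874.778 mm³

Volume = 5874.778 mm³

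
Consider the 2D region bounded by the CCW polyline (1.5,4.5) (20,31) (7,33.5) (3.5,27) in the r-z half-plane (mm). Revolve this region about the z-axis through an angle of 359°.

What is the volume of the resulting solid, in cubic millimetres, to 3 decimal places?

Volume = 12453.534 mm³

Profile (r,z), 4 vertices: (1.5,4.5) (20,31) (7,33.5) (3.5,27)
edge 0: (1.5,4.5)→(20,31)  cross = 1.5·31 − 20·4.5 = -43.5000; (r_i+r_j)·cross = 21.5·-43.5000 = -935.2500
edge 1: (20,31)→(7,33.5)  cross = 20·33.5 − 7·31 = 453.0000; (r_i+r_j)·cross = 27·453.0000 = 12231.0000
edge 2: (7,33.5)→(3.5,27)  cross = 7·27 − 3.5·33.5 = 71.7500; (r_i+r_j)·cross = 10.5·71.7500 = 753.3750
edge 3: (3.5,27)→(1.5,4.5)  cross = 3.5·4.5 − 1.5·27 = -24.7500; (r_i+r_j)·cross = 5·-24.7500 = -123.7500
Σcross = 456.5000 → A = |Σcross|/2 = 228.2500 mm²
Σ(r_i+r_j)·cross = 11925.3750 → first moment M = |Σ|/6 = 1987.5625
R_c = M/A = 1987.5625/228.2500 = 8.7078 mm
θ = 359° = 6.265732 rad
V = θ·R_c·A = 6.265732·8.7078·228.2500 = 12453.534 mm³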